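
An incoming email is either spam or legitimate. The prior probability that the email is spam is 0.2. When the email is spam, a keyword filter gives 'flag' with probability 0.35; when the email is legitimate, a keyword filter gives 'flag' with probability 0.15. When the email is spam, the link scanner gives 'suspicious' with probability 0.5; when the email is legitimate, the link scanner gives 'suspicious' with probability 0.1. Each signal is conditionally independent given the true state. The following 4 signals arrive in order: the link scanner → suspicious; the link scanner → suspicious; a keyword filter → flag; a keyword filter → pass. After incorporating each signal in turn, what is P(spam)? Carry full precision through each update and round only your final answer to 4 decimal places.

0.9177

After the link scanner='suspicious': P(spam) = 0.5·0.2000 / (0.5·0.2000 + 0.1·0.8000) ≈ 0.5556
After the link scanner='suspicious': P(spam) = 0.5·0.5556 / (0.5·0.5556 + 0.1·0.4444) ≈ 0.8621
After a keyword filter='flag': P(spam) = 0.35·0.8621 / (0.35·0.8621 + 0.15·0.1379) ≈ 0.9358
After a keyword filter='pass': P(spam) = 0.65·0.9358 / (0.65·0.9358 + 0.85·0.0642) ≈ 0.9177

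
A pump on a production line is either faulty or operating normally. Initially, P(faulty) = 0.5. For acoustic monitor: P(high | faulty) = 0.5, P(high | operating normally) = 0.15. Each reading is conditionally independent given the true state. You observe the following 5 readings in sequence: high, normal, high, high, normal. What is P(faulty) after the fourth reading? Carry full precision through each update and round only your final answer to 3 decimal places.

After 'high': P(faulty) = 0.5·0.5000 / (0.5·0.5000 + 0.15·0.5000) ≈ 0.7692
After 'normal': P(faulty) = 0.5·0.7692 / (0.5·0.7692 + 0.85·0.2308) ≈ 0.6623
After 'high': P(faulty) = 0.5·0.6623 / (0.5·0.6623 + 0.15·0.3377) ≈ 0.8673
After 'high': P(faulty) = 0.5·0.8673 / (0.5·0.8673 + 0.15·0.1327) ≈ 0.9561

0.956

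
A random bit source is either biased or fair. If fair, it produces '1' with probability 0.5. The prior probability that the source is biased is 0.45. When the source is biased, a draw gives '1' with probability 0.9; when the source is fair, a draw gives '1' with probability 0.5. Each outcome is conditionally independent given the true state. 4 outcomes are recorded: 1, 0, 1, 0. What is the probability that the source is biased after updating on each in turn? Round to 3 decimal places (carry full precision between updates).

0.096

After '1': P(biased) = 0.9·0.4500 / (0.9·0.4500 + 0.5·0.5500) ≈ 0.5956
After '0': P(biased) = 0.1·0.5956 / (0.1·0.5956 + 0.5·0.4044) ≈ 0.2275
After '1': P(biased) = 0.9·0.2275 / (0.9·0.2275 + 0.5·0.7725) ≈ 0.3465
After '0': P(biased) = 0.1·0.3465 / (0.1·0.3465 + 0.5·0.6535) ≈ 0.0959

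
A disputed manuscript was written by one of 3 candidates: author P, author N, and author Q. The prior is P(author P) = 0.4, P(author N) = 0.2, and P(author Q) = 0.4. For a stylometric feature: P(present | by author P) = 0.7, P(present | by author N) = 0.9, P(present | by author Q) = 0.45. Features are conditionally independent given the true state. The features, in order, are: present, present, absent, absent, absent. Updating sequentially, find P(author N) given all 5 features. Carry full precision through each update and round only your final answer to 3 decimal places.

After 'present': normaliser = 0.7·0.4000 + 0.9·0.2000 + 0.45·0.4000; P(author P) ≈ 0.4375, P(author N) ≈ 0.2812, P(author Q) ≈ 0.2812
After 'present': normaliser = 0.7·0.4375 + 0.9·0.2812 + 0.45·0.2812; P(author P) ≈ 0.4465, P(author N) ≈ 0.3690, P(author Q) ≈ 0.1845
After 'absent': normaliser = 0.3·0.4465 + 0.1·0.3690 + 0.55·0.1845; P(author P) ≈ 0.4918, P(author N) ≈ 0.1355, P(author Q) ≈ 0.3726
After 'absent': normaliser = 0.3·0.4918 + 0.1·0.1355 + 0.55·0.3726; P(author P) ≈ 0.4031, P(author N) ≈ 0.0370, P(author Q) ≈ 0.5599
After 'absent': normaliser = 0.3·0.4031 + 0.1·0.0370 + 0.55·0.5599; P(author P) ≈ 0.2796, P(author N) ≈ 0.0086, P(author Q) ≈ 0.7119

0.009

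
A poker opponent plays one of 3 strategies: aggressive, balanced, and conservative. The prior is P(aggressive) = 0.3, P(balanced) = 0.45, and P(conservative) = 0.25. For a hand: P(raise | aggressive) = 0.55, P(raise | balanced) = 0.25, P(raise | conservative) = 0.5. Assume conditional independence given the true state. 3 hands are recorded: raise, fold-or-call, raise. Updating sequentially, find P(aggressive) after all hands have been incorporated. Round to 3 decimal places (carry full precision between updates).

After 'raise': normaliser = 0.55·0.3000 + 0.25·0.4500 + 0.5·0.2500; P(aggressive) ≈ 0.4099, P(balanced) ≈ 0.2795, P(conservative) ≈ 0.3106
After 'fold-or-call': normaliser = 0.45·0.4099 + 0.75·0.2795 + 0.5·0.3106; P(aggressive) ≈ 0.3358, P(balanced) ≈ 0.3816, P(conservative) ≈ 0.2826
After 'raise': normaliser = 0.55·0.3358 + 0.25·0.3816 + 0.5·0.2826; P(aggressive) ≈ 0.4383, P(balanced) ≈ 0.2264, P(conservative) ≈ 0.3354

0.438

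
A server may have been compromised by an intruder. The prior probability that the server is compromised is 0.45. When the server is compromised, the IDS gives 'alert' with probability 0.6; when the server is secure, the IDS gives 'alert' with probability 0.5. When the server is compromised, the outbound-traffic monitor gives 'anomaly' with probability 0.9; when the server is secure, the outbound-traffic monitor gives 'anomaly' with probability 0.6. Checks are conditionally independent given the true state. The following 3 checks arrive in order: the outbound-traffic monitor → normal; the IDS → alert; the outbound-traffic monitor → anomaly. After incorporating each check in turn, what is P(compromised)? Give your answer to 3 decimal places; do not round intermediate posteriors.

0.269

Each posterior becomes the prior for the next update.
After the outbound-traffic monitor='normal': P(compromised) = 0.1·0.4500 / (0.1·0.4500 + 0.4·0.5500) ≈ 0.1698
After the IDS='alert': P(compromised) = 0.6·0.1698 / (0.6·0.1698 + 0.5·0.8302) ≈ 0.1971
After the outbound-traffic monitor='anomaly': P(compromised) = 0.9·0.1971 / (0.9·0.1971 + 0.6·0.8029) ≈ 0.2691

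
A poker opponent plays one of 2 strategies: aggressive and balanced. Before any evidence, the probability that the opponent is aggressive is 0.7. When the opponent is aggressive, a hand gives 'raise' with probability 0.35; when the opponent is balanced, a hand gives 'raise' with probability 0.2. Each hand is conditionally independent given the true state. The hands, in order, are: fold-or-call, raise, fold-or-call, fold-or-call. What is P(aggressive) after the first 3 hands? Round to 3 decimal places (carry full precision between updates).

0.729

After 'fold-or-call': P(aggressive) = 0.65·0.7000 / (0.65·0.7000 + 0.8·0.3000) ≈ 0.6547
After 'raise': P(aggressive) = 0.35·0.6547 / (0.35·0.6547 + 0.2·0.3453) ≈ 0.7684
After 'fold-or-call': P(aggressive) = 0.65·0.7684 / (0.65·0.7684 + 0.8·0.2316) ≈ 0.7294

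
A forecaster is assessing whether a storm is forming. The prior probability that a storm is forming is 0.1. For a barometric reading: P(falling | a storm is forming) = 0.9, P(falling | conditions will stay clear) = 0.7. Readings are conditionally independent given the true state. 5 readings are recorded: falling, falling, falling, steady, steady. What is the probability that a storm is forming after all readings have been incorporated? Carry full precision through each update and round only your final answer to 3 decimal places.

0.026

After 'falling': P(storm) = 0.9·0.1000 / (0.9·0.1000 + 0.7·0.9000) ≈ 0.1250
After 'falling': P(storm) = 0.9·0.1250 / (0.9·0.1250 + 0.7·0.8750) ≈ 0.1552
After 'falling': P(storm) = 0.9·0.1552 / (0.9·0.1552 + 0.7·0.8448) ≈ 0.1910
After 'steady': P(storm) = 0.1·0.1910 / (0.1·0.1910 + 0.3·0.8090) ≈ 0.0730
After 'steady': P(storm) = 0.1·0.0730 / (0.1·0.0730 + 0.3·0.9270) ≈ 0.0256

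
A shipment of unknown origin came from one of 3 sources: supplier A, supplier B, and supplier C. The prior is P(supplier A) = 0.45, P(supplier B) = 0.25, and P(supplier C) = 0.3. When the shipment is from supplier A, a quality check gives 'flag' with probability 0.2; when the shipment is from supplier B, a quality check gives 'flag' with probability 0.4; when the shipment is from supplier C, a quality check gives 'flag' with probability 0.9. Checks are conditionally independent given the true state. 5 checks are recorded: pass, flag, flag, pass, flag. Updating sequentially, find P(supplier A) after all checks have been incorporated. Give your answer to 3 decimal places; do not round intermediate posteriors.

After 'pass': normaliser = 0.8·0.4500 + 0.6·0.2500 + 0.1·0.3000; P(supplier A) ≈ 0.6667, P(supplier B) ≈ 0.2778, P(supplier C) ≈ 0.0556
After 'flag': normaliser = 0.2·0.6667 + 0.4·0.2778 + 0.9·0.0556; P(supplier A) ≈ 0.4528, P(supplier B) ≈ 0.3774, P(supplier C) ≈ 0.1698
After 'flag': normaliser = 0.2·0.4528 + 0.4·0.3774 + 0.9·0.1698; P(supplier A) ≈ 0.2297, P(supplier B) ≈ 0.3828, P(supplier C) ≈ 0.3876
After 'pass': normaliser = 0.8·0.2297 + 0.6·0.3828 + 0.1·0.3876; P(supplier A) ≈ 0.4063, P(supplier B) ≈ 0.5079, P(supplier C) ≈ 0.0857
After 'flag': normaliser = 0.2·0.4063 + 0.4·0.5079 + 0.9·0.0857; P(supplier A) ≈ 0.2248, P(supplier B) ≈ 0.5619, P(supplier C) ≈ 0.2133

0.225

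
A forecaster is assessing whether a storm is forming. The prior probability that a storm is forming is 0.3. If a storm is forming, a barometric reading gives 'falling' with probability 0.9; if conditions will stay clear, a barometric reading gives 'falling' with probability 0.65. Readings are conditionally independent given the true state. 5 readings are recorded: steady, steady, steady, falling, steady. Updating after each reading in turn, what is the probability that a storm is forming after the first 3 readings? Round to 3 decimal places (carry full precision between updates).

0.010

After 'steady': P(storm) = 0.1·0.3000 / (0.1·0.3000 + 0.35·0.7000) ≈ 0.1091
After 'steady': P(storm) = 0.1·0.1091 / (0.1·0.1091 + 0.35·0.8909) ≈ 0.0338
After 'steady': P(storm) = 0.1·0.0338 / (0.1·0.0338 + 0.35·0.9662) ≈ 0.0099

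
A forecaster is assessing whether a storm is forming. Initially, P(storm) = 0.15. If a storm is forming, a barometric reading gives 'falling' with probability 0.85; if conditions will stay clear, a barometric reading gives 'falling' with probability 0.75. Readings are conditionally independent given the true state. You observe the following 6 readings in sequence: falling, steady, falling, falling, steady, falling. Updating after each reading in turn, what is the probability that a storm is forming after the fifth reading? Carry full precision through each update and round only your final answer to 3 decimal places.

After 'falling': P(storm) = 0.85·0.1500 / (0.85·0.1500 + 0.75·0.8500) ≈ 0.1667
After 'steady': P(storm) = 0.15·0.1667 / (0.15·0.1667 + 0.25·0.8333) ≈ 0.1071
After 'falling': P(storm) = 0.85·0.1071 / (0.85·0.1071 + 0.75·0.8929) ≈ 0.1197
After 'falling': P(storm) = 0.85·0.1197 / (0.85·0.1197 + 0.75·0.8803) ≈ 0.1335
After 'steady': P(storm) = 0.15·0.1335 / (0.15·0.1335 + 0.25·0.8665) ≈ 0.0847

0.085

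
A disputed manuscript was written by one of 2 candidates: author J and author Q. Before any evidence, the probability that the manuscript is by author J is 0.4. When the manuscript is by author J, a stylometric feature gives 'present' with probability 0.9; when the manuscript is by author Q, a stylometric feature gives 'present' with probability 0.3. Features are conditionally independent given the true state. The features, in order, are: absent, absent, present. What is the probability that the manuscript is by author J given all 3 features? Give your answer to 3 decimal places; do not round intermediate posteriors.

0.039

Apply Bayes' rule sequentially, carrying P(author J) forward.
After 'absent': P(author J) = 0.1·0.4000 / (0.1·0.4000 + 0.7·0.6000) ≈ 0.0870
After 'absent': P(author J) = 0.1·0.0870 / (0.1·0.0870 + 0.7·0.9130) ≈ 0.0134
After 'present': P(author J) = 0.9·0.0134 / (0.9·0.0134 + 0.3·0.9866) ≈ 0.0392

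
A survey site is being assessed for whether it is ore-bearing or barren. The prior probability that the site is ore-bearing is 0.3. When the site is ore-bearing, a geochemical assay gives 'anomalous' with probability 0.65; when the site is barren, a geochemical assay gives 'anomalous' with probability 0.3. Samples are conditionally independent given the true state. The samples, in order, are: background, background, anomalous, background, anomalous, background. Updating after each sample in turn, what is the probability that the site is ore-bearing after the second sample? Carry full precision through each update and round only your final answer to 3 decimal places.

After 'background': P(ore) = 0.35·0.3000 / (0.35·0.3000 + 0.7·0.7000) ≈ 0.1765
After 'background': P(ore) = 0.35·0.1765 / (0.35·0.1765 + 0.7·0.8235) ≈ 0.0968

0.097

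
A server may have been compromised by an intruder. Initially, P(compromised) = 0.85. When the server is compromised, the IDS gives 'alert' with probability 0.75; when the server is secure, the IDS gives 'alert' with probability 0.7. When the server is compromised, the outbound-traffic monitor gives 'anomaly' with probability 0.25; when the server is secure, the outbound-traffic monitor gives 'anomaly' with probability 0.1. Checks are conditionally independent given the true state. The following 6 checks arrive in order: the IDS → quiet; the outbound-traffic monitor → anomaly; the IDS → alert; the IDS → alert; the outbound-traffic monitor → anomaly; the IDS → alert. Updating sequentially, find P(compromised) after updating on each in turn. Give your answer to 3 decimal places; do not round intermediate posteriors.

After the IDS='quiet': P(compromised) = 0.25·0.8500 / (0.25·0.8500 + 0.3·0.1500) ≈ 0.8252
After the outbound-traffic monitor='anomaly': P(compromised) = 0.25·0.8252 / (0.25·0.8252 + 0.1·0.1748) ≈ 0.9219
After the IDS='alert': P(compromised) = 0.75·0.9219 / (0.75·0.9219 + 0.7·0.0781) ≈ 0.9267
After the IDS='alert': P(compromised) = 0.75·0.9267 / (0.75·0.9267 + 0.7·0.0733) ≈ 0.9313
After the outbound-traffic monitor='anomaly': P(compromised) = 0.25·0.9313 / (0.25·0.9313 + 0.1·0.0687) ≈ 0.9713
After the IDS='alert': P(compromised) = 0.75·0.9713 / (0.75·0.9713 + 0.7·0.0287) ≈ 0.9732

0.973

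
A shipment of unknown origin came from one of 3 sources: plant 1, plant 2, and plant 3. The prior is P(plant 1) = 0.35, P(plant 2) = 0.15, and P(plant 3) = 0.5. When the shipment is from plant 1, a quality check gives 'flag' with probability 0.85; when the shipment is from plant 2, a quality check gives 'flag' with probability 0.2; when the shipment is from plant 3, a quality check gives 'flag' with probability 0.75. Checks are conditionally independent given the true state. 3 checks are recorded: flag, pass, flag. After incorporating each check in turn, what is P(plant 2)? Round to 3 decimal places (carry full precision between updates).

After 'flag': normaliser = 0.85·0.3500 + 0.2·0.1500 + 0.75·0.5000; P(plant 1) ≈ 0.4235, P(plant 2) ≈ 0.0427, P(plant 3) ≈ 0.5338
After 'pass': normaliser = 0.15·0.4235 + 0.8·0.0427 + 0.25·0.5338; P(plant 1) ≈ 0.2748, P(plant 2) ≈ 0.1478, P(plant 3) ≈ 0.5774
After 'flag': normaliser = 0.85·0.2748 + 0.2·0.1478 + 0.75·0.5774; P(plant 1) ≈ 0.3355, P(plant 2) ≈ 0.0425, P(plant 3) ≈ 0.6220

0.042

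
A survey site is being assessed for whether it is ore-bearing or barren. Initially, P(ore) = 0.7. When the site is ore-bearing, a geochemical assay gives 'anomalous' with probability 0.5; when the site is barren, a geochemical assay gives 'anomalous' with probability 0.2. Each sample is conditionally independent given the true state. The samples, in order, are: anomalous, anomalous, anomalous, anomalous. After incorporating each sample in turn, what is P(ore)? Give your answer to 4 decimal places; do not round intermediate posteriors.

0.9891

Each posterior becomes the prior for the next update.
After 'anomalous': P(ore) = 0.5·0.7000 / (0.5·0.7000 + 0.2·0.3000) ≈ 0.8537
After 'anomalous': P(ore) = 0.5·0.8537 / (0.5·0.8537 + 0.2·0.1463) ≈ 0.9358
After 'anomalous': P(ore) = 0.5·0.9358 / (0.5·0.9358 + 0.2·0.0642) ≈ 0.9733
After 'anomalous': P(ore) = 0.5·0.9733 / (0.5·0.9733 + 0.2·0.0267) ≈ 0.9891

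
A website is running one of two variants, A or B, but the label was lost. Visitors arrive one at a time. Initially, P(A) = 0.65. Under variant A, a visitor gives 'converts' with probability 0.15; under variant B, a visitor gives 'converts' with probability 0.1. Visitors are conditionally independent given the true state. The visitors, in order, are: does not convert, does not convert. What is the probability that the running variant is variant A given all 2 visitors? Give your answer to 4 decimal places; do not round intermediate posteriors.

0.6236

After 'does not convert': P(A) = 0.85·0.6500 / (0.85·0.6500 + 0.9·0.3500) ≈ 0.6369
After 'does not convert': P(A) = 0.85·0.6369 / (0.85·0.6369 + 0.9·0.3631) ≈ 0.6236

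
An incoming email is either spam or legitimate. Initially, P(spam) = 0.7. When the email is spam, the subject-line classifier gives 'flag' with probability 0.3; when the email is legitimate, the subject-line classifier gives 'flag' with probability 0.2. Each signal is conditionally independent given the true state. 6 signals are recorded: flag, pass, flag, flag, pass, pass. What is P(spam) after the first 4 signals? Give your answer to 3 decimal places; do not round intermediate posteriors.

0.873

After 'flag': P(spam) = 0.3·0.7000 / (0.3·0.7000 + 0.2·0.3000) ≈ 0.7778
After 'pass': P(spam) = 0.7·0.7778 / (0.7·0.7778 + 0.8·0.2222) ≈ 0.7538
After 'flag': P(spam) = 0.3·0.7538 / (0.3·0.7538 + 0.2·0.2462) ≈ 0.8212
After 'flag': P(spam) = 0.3·0.8212 / (0.3·0.8212 + 0.2·0.1788) ≈ 0.8733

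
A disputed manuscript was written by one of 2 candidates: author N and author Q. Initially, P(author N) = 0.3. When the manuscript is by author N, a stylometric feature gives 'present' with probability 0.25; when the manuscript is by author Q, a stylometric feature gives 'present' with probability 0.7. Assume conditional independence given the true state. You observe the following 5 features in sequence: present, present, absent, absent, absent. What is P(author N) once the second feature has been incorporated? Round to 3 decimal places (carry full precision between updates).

0.052

After 'present': P(author N) = 0.25·0.3000 / (0.25·0.3000 + 0.7·0.7000) ≈ 0.1327
After 'present': P(author N) = 0.25·0.1327 / (0.25·0.1327 + 0.7·0.8673) ≈ 0.0518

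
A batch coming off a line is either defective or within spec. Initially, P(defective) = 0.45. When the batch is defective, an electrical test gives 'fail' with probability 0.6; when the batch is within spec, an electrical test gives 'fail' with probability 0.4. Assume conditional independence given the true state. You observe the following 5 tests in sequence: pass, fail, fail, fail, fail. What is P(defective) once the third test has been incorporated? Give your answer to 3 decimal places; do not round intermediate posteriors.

0.551

Apply Bayes' rule sequentially, carrying P(defective) forward.
After 'pass': P(defective) = 0.4·0.4500 / (0.4·0.4500 + 0.6·0.5500) ≈ 0.3529
After 'fail': P(defective) = 0.6·0.3529 / (0.6·0.3529 + 0.4·0.6471) ≈ 0.4500
After 'fail': P(defective) = 0.6·0.4500 / (0.6·0.4500 + 0.4·0.5500) ≈ 0.5510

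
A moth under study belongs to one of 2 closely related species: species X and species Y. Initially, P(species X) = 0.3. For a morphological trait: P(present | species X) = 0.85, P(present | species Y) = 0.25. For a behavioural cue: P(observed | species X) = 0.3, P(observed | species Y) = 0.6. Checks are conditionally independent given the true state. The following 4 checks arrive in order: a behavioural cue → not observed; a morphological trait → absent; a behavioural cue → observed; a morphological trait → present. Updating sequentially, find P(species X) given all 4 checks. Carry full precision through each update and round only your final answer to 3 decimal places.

0.203

After a behavioural cue='not observed': P(species X) = 0.7·0.3000 / (0.7·0.3000 + 0.4·0.7000) ≈ 0.4286
After a morphological trait='absent': P(species X) = 0.15·0.4286 / (0.15·0.4286 + 0.75·0.5714) ≈ 0.1304
After a behavioural cue='observed': P(species X) = 0.3·0.1304 / (0.3·0.1304 + 0.6·0.8696) ≈ 0.0698
After a morphological trait='present': P(species X) = 0.85·0.0698 / (0.85·0.0698 + 0.25·0.9302) ≈ 0.2032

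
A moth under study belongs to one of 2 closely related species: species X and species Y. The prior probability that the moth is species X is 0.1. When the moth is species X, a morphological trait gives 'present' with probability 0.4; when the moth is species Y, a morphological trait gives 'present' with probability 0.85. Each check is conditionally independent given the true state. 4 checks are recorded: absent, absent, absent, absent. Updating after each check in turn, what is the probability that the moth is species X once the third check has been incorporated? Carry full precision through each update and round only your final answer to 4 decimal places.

After 'absent': P(species X) = 0.6·0.1000 / (0.6·0.1000 + 0.15·0.9000) ≈ 0.3077
After 'absent': P(species X) = 0.6·0.3077 / (0.6·0.3077 + 0.15·0.6923) ≈ 0.6400
After 'absent': P(species X) = 0.6·0.6400 / (0.6·0.6400 + 0.15·0.3600) ≈ 0.8767

0.8767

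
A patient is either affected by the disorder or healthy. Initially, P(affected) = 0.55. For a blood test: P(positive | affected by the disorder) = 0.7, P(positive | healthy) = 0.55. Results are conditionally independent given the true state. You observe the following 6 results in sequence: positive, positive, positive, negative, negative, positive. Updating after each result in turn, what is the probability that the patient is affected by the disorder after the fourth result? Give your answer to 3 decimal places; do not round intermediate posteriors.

Apply Bayes' rule sequentially, carrying P(affected) forward.
After 'positive': P(affected) = 0.7·0.5500 / (0.7·0.5500 + 0.55·0.4500) ≈ 0.6087
After 'positive': P(affected) = 0.7·0.6087 / (0.7·0.6087 + 0.55·0.3913) ≈ 0.6644
After 'positive': P(affected) = 0.7·0.6644 / (0.7·0.6644 + 0.55·0.3356) ≈ 0.7159
After 'negative': P(affected) = 0.3·0.7159 / (0.3·0.7159 + 0.45·0.2841) ≈ 0.6268

0.627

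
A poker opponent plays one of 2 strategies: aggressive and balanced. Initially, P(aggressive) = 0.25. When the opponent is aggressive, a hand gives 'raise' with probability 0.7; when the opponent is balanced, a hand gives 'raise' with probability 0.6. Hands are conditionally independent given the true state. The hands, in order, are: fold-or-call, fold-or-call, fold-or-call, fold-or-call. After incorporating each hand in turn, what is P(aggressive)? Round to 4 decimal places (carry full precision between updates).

After 'fold-or-call': P(aggressive) = 0.3·0.2500 / (0.3·0.2500 + 0.4·0.7500) ≈ 0.2000
After 'fold-or-call': P(aggressive) = 0.3·0.2000 / (0.3·0.2000 + 0.4·0.8000) ≈ 0.1579
After 'fold-or-call': P(aggressive) = 0.3·0.1579 / (0.3·0.1579 + 0.4·0.8421) ≈ 0.1233
After 'fold-or-call': P(aggressive) = 0.3·0.1233 / (0.3·0.1233 + 0.4·0.8767) ≈ 0.0954

0.0954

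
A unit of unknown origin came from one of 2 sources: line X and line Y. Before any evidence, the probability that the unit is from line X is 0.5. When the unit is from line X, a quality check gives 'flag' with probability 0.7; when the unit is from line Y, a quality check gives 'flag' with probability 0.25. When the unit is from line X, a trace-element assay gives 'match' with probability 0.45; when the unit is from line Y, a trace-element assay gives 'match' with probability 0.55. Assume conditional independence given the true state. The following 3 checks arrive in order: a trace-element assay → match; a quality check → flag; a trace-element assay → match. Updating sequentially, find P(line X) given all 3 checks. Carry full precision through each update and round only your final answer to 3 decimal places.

0.652

After a trace-element assay='match': P(line X) = 0.45·0.5000 / (0.45·0.5000 + 0.55·0.5000) ≈ 0.4500
After a quality check='flag': P(line X) = 0.7·0.4500 / (0.7·0.4500 + 0.25·0.5500) ≈ 0.6961
After a trace-element assay='match': P(line X) = 0.45·0.6961 / (0.45·0.6961 + 0.55·0.3039) ≈ 0.6521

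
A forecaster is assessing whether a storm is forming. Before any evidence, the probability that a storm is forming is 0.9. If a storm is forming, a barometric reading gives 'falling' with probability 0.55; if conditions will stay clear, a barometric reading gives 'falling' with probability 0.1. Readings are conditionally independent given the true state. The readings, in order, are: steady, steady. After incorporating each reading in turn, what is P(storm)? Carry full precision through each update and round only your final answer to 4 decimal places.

0.6923

After 'steady': P(storm) = 0.45·0.9000 / (0.45·0.9000 + 0.9·0.1000) ≈ 0.8182
After 'steady': P(storm) = 0.45·0.8182 / (0.45·0.8182 + 0.9·0.1818) ≈ 0.6923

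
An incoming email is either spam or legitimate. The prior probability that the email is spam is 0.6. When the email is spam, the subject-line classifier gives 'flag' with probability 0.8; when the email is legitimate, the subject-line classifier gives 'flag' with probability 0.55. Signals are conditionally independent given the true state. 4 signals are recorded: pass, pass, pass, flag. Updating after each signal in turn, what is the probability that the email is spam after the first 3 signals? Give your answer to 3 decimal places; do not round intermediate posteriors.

0.116

After 'pass': P(spam) = 0.2·0.6000 / (0.2·0.6000 + 0.45·0.4000) ≈ 0.4000
After 'pass': P(spam) = 0.2·0.4000 / (0.2·0.4000 + 0.45·0.6000) ≈ 0.2286
After 'pass': P(spam) = 0.2·0.2286 / (0.2·0.2286 + 0.45·0.7714) ≈ 0.1164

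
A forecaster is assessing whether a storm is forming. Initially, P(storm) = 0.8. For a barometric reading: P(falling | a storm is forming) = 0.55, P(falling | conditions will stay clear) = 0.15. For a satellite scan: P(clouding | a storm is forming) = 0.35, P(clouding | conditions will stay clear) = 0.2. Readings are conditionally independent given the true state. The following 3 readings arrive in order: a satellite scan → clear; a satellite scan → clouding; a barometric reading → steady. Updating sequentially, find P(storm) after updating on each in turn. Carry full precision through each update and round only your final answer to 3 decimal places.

0.751

After a satellite scan='clear': P(storm) = 0.65·0.8000 / (0.65·0.8000 + 0.8·0.2000) ≈ 0.7647
After a satellite scan='clouding': P(storm) = 0.35·0.7647 / (0.35·0.7647 + 0.2·0.2353) ≈ 0.8505
After a barometric reading='steady': P(storm) = 0.45·0.8505 / (0.45·0.8505 + 0.85·0.1495) ≈ 0.7507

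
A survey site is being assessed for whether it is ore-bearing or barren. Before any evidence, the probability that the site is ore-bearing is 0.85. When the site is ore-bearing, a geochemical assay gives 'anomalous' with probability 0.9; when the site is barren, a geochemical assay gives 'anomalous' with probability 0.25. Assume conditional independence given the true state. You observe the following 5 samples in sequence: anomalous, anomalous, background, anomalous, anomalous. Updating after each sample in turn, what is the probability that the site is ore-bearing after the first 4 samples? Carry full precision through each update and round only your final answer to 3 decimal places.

0.972

After 'anomalous': P(ore) = 0.9·0.8500 / (0.9·0.8500 + 0.25·0.1500) ≈ 0.9533
After 'anomalous': P(ore) = 0.9·0.9533 / (0.9·0.9533 + 0.25·0.0467) ≈ 0.9866
After 'background': P(ore) = 0.1·0.9866 / (0.1·0.9866 + 0.75·0.0134) ≈ 0.9073
After 'anomalous': P(ore) = 0.9·0.9073 / (0.9·0.9073 + 0.25·0.0927) ≈ 0.9724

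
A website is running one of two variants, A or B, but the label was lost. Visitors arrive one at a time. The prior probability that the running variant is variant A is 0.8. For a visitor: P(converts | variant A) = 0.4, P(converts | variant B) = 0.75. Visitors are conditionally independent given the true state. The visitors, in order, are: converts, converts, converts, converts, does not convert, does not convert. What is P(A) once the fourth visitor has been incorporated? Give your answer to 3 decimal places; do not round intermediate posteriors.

0.245

After 'converts': P(A) = 0.4·0.8000 / (0.4·0.8000 + 0.75·0.2000) ≈ 0.6809
After 'converts': P(A) = 0.4·0.6809 / (0.4·0.6809 + 0.75·0.3191) ≈ 0.5322
After 'converts': P(A) = 0.4·0.5322 / (0.4·0.5322 + 0.75·0.4678) ≈ 0.3777
After 'converts': P(A) = 0.4·0.3777 / (0.4·0.3777 + 0.75·0.6223) ≈ 0.2445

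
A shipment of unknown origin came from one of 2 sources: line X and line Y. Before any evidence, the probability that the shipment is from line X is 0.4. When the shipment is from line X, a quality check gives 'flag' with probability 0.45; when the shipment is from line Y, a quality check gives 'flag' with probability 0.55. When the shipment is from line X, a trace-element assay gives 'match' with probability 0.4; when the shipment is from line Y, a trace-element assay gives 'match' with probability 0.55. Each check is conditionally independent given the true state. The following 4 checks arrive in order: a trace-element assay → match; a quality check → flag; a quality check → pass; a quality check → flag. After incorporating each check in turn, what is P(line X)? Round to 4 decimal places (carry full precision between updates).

0.2840

After a trace-element assay='match': P(line X) = 0.4·0.4000 / (0.4·0.4000 + 0.55·0.6000) ≈ 0.3265
After a quality check='flag': P(line X) = 0.45·0.3265 / (0.45·0.3265 + 0.55·0.6735) ≈ 0.2840
After a quality check='pass': P(line X) = 0.55·0.2840 / (0.55·0.2840 + 0.45·0.7160) ≈ 0.3265
After a quality check='flag': P(line X) = 0.45·0.3265 / (0.45·0.3265 + 0.55·0.6735) ≈ 0.2840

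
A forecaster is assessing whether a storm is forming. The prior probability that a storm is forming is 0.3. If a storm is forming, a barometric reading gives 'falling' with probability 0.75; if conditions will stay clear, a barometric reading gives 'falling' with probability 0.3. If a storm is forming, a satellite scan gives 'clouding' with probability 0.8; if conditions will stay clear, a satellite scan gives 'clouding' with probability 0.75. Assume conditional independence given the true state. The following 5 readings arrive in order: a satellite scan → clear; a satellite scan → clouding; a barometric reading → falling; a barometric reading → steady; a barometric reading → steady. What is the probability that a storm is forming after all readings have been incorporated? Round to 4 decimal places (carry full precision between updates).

Each posterior becomes the prior for the next update.
After a satellite scan='clear': P(storm) = 0.2·0.3000 / (0.2·0.3000 + 0.25·0.7000) ≈ 0.2553
After a satellite scan='clouding': P(storm) = 0.8·0.2553 / (0.8·0.2553 + 0.75·0.7447) ≈ 0.2678
After a barometric reading='falling': P(storm) = 0.75·0.2678 / (0.75·0.2678 + 0.3·0.7322) ≈ 0.4776
After a barometric reading='steady': P(storm) = 0.25·0.4776 / (0.25·0.4776 + 0.7·0.5224) ≈ 0.2462
After a barometric reading='steady': P(storm) = 0.25·0.2462 / (0.25·0.2462 + 0.7·0.7538) ≈ 0.1044

0.1044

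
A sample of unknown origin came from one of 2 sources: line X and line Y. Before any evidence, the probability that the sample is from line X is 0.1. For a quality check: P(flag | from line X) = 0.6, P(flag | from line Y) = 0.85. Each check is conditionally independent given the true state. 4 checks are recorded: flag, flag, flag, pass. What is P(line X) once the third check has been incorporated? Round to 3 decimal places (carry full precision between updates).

Apply Bayes' rule sequentially, carrying P(line X) forward.
After 'flag': P(line X) = 0.6·0.1000 / (0.6·0.1000 + 0.85·0.9000) ≈ 0.0727
After 'flag': P(line X) = 0.6·0.0727 / (0.6·0.0727 + 0.85·0.9273) ≈ 0.0525
After 'flag': P(line X) = 0.6·0.0525 / (0.6·0.0525 + 0.85·0.9475) ≈ 0.0376

0.038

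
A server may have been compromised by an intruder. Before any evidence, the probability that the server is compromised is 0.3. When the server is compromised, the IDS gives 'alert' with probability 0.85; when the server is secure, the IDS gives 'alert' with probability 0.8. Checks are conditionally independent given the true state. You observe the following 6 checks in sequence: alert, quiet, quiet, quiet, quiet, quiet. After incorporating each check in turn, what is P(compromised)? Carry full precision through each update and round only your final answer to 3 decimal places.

After 'alert': P(compromised) = 0.85·0.3000 / (0.85·0.3000 + 0.8·0.7000) ≈ 0.3129
After 'quiet': P(compromised) = 0.15·0.3129 / (0.15·0.3129 + 0.2·0.6871) ≈ 0.2546
After 'quiet': P(compromised) = 0.15·0.2546 / (0.15·0.2546 + 0.2·0.7454) ≈ 0.2039
After 'quiet': P(compromised) = 0.15·0.2039 / (0.15·0.2039 + 0.2·0.7961) ≈ 0.1611
After 'quiet': P(compromised) = 0.15·0.1611 / (0.15·0.1611 + 0.2·0.8389) ≈ 0.1259
After 'quiet': P(compromised) = 0.15·0.1259 / (0.15·0.1259 + 0.2·0.8741) ≈ 0.0975

0.098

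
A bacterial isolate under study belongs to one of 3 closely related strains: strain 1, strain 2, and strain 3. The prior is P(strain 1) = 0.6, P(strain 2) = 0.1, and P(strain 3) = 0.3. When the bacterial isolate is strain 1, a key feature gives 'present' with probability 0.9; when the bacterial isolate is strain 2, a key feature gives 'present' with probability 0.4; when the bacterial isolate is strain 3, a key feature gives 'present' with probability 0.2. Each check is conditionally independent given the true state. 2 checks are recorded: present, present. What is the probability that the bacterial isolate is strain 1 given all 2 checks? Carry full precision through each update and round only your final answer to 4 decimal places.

After 'present': normaliser = 0.9·0.6000 + 0.4·0.1000 + 0.2·0.3000; P(strain 1) ≈ 0.8438, P(strain 2) ≈ 0.0625, P(strain 3) ≈ 0.0938
After 'present': normaliser = 0.9·0.8438 + 0.4·0.0625 + 0.2·0.0938; P(strain 1) ≈ 0.9455, P(strain 2) ≈ 0.0311, P(strain 3) ≈ 0.0233

0.9455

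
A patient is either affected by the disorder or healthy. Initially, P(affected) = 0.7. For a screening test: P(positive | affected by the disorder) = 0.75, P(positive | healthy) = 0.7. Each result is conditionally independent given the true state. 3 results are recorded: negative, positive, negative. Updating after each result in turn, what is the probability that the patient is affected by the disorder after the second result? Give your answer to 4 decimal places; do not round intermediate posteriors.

After 'negative': P(affected) = 0.25·0.7000 / (0.25·0.7000 + 0.3·0.3000) ≈ 0.6604
After 'positive': P(affected) = 0.75·0.6604 / (0.75·0.6604 + 0.7·0.3396) ≈ 0.6757

0.6757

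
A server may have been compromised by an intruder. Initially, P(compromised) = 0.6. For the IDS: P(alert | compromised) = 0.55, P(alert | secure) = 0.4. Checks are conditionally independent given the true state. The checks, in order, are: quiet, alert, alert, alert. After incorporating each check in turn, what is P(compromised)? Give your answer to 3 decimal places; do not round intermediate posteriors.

After 'quiet': P(compromised) = 0.45·0.6000 / (0.45·0.6000 + 0.6·0.4000) ≈ 0.5294
After 'alert': P(compromised) = 0.55·0.5294 / (0.55·0.5294 + 0.4·0.4706) ≈ 0.6074
After 'alert': P(compromised) = 0.55·0.6074 / (0.55·0.6074 + 0.4·0.3926) ≈ 0.6802
After 'alert': P(compromised) = 0.55·0.6802 / (0.55·0.6802 + 0.4·0.3198) ≈ 0.7452

0.745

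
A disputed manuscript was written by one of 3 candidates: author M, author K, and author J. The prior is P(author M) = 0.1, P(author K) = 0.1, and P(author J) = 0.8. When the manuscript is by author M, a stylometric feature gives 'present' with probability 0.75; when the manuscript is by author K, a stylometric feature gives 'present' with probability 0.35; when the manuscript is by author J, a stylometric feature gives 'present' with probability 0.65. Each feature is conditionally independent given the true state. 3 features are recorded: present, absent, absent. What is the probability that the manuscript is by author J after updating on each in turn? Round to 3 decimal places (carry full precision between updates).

0.766

Apply Bayes' rule sequentially, carrying P(author J) forward.
After 'present': normaliser = 0.75·0.1000 + 0.35·0.1000 + 0.65·0.8000; P(author M) ≈ 0.1190, P(author K) ≈ 0.0556, P(author J) ≈ 0.8254
After 'absent': normaliser = 0.25·0.1190 + 0.65·0.0556 + 0.35·0.8254; P(author M) ≈ 0.0839, P(author K) ≈ 0.1018, P(author J) ≈ 0.8143
After 'absent': normaliser = 0.25·0.0839 + 0.65·0.1018 + 0.35·0.8143; P(author M) ≈ 0.0564, P(author K) ≈ 0.1778, P(author J) ≈ 0.7659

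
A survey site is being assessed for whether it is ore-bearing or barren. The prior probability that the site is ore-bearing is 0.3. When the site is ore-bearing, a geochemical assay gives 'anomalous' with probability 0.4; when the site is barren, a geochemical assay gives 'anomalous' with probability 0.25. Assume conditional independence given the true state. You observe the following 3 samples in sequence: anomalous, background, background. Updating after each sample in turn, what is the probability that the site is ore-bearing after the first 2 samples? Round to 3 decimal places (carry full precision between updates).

0.354

After 'anomalous': P(ore) = 0.4·0.3000 / (0.4·0.3000 + 0.25·0.7000) ≈ 0.4068
After 'background': P(ore) = 0.6·0.4068 / (0.6·0.4068 + 0.75·0.5932) ≈ 0.3542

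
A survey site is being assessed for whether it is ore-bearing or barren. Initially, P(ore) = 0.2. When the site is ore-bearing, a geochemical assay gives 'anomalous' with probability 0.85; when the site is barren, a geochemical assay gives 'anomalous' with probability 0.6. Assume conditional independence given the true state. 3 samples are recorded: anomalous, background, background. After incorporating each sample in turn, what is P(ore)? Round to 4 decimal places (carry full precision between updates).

0.0474

After 'anomalous': P(ore) = 0.85·0.2000 / (0.85·0.2000 + 0.6·0.8000) ≈ 0.2615
After 'background': P(ore) = 0.15·0.2615 / (0.15·0.2615 + 0.4·0.7385) ≈ 0.1172
After 'background': P(ore) = 0.15·0.1172 / (0.15·0.1172 + 0.4·0.8828) ≈ 0.0474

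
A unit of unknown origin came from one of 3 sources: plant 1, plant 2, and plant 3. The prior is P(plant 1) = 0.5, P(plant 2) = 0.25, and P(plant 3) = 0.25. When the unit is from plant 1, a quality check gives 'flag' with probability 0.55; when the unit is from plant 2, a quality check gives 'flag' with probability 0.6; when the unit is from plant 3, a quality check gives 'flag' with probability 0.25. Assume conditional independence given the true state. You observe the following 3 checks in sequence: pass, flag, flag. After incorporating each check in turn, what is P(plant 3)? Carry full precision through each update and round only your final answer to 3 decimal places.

0.101

After 'pass': normaliser = 0.45·0.5000 + 0.4·0.2500 + 0.75·0.2500; P(plant 1) ≈ 0.4390, P(plant 2) ≈ 0.1951, P(plant 3) ≈ 0.3659
After 'flag': normaliser = 0.55·0.4390 + 0.6·0.1951 + 0.25·0.3659; P(plant 1) ≈ 0.5366, P(plant 2) ≈ 0.2602, P(plant 3) ≈ 0.2033
After 'flag': normaliser = 0.55·0.5366 + 0.6·0.2602 + 0.25·0.2033; P(plant 1) ≈ 0.5879, P(plant 2) ≈ 0.3109, P(plant 3) ≈ 0.1012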